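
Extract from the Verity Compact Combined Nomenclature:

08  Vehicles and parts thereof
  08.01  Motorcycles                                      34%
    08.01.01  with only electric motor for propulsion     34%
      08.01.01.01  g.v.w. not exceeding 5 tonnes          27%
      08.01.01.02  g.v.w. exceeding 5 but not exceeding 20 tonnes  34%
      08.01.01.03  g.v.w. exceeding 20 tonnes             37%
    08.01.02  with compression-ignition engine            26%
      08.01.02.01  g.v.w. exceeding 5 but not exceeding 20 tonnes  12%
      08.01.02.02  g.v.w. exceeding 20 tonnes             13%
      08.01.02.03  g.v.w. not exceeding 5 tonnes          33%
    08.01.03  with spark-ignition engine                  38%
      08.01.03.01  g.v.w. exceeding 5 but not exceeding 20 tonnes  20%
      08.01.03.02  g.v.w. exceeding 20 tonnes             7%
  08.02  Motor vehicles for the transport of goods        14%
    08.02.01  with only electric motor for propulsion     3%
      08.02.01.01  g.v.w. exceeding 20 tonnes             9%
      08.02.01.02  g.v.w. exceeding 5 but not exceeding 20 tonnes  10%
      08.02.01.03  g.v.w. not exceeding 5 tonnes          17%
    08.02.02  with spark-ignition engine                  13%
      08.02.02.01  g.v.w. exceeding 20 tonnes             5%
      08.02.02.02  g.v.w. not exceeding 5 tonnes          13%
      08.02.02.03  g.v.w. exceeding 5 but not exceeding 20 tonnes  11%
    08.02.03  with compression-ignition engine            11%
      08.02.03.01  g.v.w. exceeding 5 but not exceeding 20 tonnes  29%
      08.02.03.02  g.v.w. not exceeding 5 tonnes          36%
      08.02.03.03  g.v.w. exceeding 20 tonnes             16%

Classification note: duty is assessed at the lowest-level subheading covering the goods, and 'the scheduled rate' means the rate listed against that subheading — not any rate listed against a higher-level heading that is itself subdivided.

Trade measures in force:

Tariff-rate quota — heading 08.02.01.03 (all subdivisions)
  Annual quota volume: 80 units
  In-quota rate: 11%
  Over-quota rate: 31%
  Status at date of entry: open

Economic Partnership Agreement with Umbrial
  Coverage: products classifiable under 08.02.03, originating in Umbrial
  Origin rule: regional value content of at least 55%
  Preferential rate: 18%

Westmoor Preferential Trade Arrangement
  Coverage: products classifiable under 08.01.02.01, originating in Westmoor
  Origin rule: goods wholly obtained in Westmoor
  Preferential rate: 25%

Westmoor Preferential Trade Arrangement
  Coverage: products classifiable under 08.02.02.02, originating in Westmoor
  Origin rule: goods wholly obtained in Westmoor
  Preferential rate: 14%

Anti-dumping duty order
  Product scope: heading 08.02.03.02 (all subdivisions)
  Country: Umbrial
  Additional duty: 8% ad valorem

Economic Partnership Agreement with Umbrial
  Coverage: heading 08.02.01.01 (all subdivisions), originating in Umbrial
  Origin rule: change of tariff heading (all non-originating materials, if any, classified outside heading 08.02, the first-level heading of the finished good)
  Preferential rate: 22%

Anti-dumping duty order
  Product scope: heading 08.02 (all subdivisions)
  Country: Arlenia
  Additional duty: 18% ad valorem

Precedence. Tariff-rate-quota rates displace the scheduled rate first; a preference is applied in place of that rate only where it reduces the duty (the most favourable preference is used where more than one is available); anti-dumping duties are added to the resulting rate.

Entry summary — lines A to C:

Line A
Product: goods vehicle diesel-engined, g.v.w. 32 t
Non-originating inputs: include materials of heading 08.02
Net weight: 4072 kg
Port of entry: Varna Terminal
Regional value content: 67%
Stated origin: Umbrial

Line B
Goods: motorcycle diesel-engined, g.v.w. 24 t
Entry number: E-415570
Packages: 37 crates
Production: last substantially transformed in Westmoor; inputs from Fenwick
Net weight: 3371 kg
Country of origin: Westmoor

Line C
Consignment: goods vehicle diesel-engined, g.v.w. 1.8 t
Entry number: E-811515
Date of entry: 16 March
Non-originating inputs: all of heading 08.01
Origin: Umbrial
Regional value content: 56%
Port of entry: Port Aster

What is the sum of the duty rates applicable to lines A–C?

55%

Line A: goods vehicle → 08.02; diesel-engined → 08.02.03; g.v.w. 32 t → 08.02.03.03. Scheduled 16%. Umbrial agreement on 08.02.03: RVC ≥ 55% → 18% available; Umbrial agreement on 08.02.01.01: 08.02.03.03 not covered; preference 18% not lower than 16% → no reduction. → 16%.
Line B: motorcycle → 08.01; diesel-engined → 08.01.02; g.v.w. 24 t → 08.01.02.02. Scheduled 13%. Westmoor agreement on 08.01.02.01: 08.01.02.02 not covered; Westmoor agreement on 08.02.02.02: 08.01.02.02 not covered. → 13%.
Line C: goods vehicle → 08.02; diesel-engined → 08.02.03; g.v.w. 1.8 t → 08.02.03.02. Scheduled 36%. Umbrial agreement on 08.02.03: RVC ≥ 55% → 18% available; Umbrial agreement on 08.02.01.01: 08.02.03.02 not covered; preferential 18%; anti-dumping (Umbrial, 08.02.03.02): +8%; total 18% + 8% = 26%. → 26%.
Sum: 16% + 13% + 26% = 55%.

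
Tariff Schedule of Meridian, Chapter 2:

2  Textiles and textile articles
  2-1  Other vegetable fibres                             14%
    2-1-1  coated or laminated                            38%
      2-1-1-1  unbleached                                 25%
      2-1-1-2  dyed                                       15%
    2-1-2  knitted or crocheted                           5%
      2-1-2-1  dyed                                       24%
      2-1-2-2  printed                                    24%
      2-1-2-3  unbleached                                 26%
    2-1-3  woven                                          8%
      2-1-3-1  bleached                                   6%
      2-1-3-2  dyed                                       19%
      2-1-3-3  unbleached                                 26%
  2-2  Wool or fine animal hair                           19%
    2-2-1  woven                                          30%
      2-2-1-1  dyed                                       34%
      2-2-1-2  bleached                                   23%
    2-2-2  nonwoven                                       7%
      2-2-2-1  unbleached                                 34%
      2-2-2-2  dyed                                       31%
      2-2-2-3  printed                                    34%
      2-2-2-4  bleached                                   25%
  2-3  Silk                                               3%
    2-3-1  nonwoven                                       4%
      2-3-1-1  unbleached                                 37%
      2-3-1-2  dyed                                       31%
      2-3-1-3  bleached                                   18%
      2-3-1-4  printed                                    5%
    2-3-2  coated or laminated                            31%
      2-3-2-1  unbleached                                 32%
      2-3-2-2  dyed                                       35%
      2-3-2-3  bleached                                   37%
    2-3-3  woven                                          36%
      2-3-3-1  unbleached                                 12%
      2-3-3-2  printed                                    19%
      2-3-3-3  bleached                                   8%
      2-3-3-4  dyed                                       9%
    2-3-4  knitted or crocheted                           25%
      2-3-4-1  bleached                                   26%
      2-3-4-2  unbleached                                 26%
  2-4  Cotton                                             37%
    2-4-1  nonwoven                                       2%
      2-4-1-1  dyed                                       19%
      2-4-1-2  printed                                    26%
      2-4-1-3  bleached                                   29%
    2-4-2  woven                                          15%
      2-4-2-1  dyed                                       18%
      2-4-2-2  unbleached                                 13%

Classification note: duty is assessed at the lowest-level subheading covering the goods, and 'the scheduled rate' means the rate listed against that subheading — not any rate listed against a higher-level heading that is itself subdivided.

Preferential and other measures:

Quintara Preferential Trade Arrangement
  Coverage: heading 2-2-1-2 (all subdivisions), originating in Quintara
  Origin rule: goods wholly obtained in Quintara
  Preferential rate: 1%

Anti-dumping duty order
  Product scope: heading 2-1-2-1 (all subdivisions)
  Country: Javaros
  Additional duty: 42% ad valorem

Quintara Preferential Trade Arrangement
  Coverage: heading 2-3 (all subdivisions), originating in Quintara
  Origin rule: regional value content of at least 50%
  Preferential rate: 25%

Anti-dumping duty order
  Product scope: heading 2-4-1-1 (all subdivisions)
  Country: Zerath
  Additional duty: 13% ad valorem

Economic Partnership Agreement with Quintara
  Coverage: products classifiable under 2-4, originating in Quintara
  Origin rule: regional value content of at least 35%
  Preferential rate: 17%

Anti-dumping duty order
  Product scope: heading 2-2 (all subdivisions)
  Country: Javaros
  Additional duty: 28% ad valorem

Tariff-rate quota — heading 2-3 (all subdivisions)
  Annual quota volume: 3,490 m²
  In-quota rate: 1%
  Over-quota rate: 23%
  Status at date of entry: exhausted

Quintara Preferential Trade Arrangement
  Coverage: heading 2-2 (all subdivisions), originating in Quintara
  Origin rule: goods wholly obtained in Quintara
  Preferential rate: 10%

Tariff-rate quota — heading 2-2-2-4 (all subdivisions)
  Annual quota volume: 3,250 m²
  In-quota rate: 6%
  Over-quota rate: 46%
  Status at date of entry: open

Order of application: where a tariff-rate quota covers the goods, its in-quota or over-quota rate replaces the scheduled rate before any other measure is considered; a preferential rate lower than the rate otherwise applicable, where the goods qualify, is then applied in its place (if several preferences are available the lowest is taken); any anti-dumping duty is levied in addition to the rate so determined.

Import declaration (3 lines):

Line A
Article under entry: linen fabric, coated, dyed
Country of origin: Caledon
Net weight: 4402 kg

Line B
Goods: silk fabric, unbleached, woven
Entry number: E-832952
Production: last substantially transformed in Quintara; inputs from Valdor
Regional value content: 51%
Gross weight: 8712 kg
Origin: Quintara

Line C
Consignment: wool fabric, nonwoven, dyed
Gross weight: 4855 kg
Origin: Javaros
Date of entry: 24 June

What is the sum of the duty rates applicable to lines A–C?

Line A: linen → 2-1; coated → 2-1-1; dyed → 2-1-1-2. Scheduled 15%. No special measure applies. → 15%.
Line B: silk → 2-3; woven → 2-3-3; unbleached → 2-3-3-1. Scheduled 12%. quota on 2-3 exhausted → over-quota 23%; Quintara agreement on 2-2-1-2: 2-3-3-1 not covered; Quintara agreement on 2-3: RVC ≥ 50% → 25% available; Quintara agreement on 2-4: 2-3-3-1 not covered; Quintara agreement on 2-2: 2-3-3-1 not covered; preference 25% not lower than 23% → no reduction. → 23%.
Line C: wool → 2-2; nonwoven → 2-2-2; dyed → 2-2-2-2. Scheduled 31%. anti-dumping (Javaros, 2-2): +28%; total 31% + 28% = 59%. → 59%.
Sum: 15% + 23% + 59% = 97%.

97%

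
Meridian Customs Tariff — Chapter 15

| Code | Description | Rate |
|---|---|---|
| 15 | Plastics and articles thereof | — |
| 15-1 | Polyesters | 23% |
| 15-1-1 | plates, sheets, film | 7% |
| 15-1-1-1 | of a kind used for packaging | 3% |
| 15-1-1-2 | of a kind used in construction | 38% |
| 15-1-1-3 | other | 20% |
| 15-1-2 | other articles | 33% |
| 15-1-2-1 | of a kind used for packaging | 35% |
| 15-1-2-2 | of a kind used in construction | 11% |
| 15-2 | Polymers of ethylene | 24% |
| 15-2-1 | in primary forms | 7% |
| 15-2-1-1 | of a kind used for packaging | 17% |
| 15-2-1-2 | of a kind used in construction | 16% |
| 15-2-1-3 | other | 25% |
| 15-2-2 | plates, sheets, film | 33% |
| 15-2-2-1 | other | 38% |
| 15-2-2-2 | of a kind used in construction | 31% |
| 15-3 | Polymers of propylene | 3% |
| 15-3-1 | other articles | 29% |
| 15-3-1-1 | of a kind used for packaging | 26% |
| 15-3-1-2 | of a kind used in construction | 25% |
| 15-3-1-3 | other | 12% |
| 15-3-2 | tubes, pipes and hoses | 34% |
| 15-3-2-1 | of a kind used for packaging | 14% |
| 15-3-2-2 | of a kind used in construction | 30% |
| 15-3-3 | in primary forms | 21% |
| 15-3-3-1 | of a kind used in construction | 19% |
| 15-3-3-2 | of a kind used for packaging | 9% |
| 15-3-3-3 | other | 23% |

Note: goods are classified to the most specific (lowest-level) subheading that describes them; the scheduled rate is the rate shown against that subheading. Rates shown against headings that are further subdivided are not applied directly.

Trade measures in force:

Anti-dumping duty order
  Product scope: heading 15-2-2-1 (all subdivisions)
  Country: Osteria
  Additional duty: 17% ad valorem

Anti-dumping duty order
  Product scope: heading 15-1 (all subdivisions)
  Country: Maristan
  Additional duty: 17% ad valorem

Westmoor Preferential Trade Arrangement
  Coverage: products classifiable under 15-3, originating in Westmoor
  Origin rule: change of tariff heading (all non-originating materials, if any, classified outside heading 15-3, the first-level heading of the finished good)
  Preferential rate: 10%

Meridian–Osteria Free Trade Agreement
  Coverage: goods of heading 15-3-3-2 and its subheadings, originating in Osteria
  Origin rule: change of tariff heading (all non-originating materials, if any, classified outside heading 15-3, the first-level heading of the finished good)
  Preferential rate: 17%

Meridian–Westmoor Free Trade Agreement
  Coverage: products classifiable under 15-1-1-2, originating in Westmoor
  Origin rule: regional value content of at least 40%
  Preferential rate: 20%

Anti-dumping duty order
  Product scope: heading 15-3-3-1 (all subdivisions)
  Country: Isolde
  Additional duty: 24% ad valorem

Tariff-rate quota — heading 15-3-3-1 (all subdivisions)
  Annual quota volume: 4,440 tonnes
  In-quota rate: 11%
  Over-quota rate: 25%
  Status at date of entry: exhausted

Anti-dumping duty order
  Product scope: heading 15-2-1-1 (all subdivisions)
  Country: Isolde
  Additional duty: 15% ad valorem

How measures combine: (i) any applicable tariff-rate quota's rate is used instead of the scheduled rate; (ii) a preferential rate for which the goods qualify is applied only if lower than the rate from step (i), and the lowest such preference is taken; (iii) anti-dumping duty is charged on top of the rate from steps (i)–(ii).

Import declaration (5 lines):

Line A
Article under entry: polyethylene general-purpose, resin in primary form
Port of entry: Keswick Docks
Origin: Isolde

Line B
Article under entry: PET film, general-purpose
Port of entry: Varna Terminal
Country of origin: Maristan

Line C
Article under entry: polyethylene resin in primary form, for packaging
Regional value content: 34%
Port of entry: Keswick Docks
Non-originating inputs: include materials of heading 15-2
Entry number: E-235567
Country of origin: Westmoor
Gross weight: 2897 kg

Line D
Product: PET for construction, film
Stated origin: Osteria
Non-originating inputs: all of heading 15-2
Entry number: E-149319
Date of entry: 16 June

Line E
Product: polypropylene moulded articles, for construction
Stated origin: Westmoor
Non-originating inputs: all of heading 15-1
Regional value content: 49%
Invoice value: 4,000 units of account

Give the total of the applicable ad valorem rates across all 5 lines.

127%

Line A: polyethylene → 15-2; resin in primary form → 15-2-1; general-purpose → 15-2-1-3. Scheduled 25%. No special measure applies. → 25%.
Line B: PET → 15-1; film → 15-1-1; general-purpose → 15-1-1-3. Scheduled 20%. anti-dumping (Maristan, 15-1): +17%; total 20% + 17% = 37%. → 37%.
Line C: polyethylene → 15-2; resin in primary form → 15-2-1; for packaging → 15-2-1-1. Scheduled 17%. Westmoor agreement on 15-3: 15-2-1-1 not covered; Westmoor agreement on 15-1-1-2: 15-2-1-1 not covered. → 17%.
Line D: PET → 15-1; film → 15-1-1; for construction → 15-1-1-2. Scheduled 38%. Osteria agreement on 15-3-3-2: 15-1-1-2 not covered. → 38%.
Line E: polypropylene → 15-3; moulded articles → 15-3-1; for construction → 15-3-1-2. Scheduled 25%. Westmoor agreement on 15-3: CTH met → 10% available; Westmoor agreement on 15-1-1-2: 15-3-1-2 not covered; preferential 10%. → 10%.
Sum: 25% + 37% + 17% + 38% + 10% = 127%.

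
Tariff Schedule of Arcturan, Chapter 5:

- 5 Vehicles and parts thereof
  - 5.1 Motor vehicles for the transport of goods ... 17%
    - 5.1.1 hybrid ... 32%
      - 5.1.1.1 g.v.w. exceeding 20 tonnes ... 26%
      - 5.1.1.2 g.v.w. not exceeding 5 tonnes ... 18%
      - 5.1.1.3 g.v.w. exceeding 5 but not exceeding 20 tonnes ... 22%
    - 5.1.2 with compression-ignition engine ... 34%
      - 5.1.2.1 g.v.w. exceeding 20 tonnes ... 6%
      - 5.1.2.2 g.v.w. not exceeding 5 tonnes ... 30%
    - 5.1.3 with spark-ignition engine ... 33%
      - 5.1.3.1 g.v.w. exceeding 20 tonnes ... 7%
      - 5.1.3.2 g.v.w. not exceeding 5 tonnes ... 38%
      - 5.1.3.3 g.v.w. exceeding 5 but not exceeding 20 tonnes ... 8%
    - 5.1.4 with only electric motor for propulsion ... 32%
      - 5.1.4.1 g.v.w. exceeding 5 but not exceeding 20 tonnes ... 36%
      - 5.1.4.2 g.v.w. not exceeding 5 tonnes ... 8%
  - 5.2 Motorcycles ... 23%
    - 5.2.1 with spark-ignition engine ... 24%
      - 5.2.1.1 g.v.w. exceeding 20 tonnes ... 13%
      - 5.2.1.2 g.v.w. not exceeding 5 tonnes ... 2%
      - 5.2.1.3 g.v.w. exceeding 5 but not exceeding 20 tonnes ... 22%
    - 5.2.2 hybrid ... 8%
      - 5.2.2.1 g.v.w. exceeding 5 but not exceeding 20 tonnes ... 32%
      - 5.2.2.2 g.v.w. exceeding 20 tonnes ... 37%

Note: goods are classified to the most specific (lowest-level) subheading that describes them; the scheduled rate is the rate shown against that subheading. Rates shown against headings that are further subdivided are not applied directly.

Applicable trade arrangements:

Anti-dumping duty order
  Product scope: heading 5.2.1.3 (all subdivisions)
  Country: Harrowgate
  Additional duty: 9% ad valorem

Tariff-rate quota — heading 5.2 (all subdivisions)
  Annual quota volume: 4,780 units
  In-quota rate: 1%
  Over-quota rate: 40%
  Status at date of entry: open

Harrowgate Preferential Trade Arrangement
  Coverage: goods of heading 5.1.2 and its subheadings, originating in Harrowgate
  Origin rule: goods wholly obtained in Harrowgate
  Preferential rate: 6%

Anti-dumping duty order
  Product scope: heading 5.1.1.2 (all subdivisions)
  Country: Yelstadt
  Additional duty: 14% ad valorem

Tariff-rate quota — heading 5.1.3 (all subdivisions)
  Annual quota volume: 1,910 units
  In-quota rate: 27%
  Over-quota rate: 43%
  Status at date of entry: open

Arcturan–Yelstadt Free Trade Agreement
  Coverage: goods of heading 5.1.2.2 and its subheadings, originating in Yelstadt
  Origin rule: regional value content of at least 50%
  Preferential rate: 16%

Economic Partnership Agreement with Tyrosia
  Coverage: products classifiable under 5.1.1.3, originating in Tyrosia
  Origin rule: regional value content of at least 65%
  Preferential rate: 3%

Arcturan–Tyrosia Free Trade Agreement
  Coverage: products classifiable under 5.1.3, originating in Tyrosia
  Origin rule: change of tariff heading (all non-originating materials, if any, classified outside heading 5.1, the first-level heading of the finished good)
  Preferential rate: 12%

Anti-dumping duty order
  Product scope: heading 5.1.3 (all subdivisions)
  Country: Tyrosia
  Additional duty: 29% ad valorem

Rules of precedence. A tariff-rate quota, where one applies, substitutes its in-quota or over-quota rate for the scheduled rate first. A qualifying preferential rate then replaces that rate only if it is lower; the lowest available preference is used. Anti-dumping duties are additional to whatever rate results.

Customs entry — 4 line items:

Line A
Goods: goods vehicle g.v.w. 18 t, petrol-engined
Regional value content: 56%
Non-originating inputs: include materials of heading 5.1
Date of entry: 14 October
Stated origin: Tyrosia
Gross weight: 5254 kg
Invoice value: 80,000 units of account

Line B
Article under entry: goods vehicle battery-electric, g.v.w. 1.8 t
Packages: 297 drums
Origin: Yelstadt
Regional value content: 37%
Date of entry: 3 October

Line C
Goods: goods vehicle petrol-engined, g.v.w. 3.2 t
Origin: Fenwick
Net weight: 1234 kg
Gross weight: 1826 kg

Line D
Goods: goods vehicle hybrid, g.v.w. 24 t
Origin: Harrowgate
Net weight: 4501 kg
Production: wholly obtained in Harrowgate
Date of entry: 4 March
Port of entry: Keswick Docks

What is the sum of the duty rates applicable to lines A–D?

Line A: goods vehicle → 5.1; petrol-engined → 5.1.3; g.v.w. 18 t → 5.1.3.3. Scheduled 8%. quota on 5.1.3 open → in-quota 27%; Tyrosia agreement on 5.1.1.3: 5.1.3.3 not covered; Tyrosia agreement on 5.1.3: CTH not met; anti-dumping (Tyrosia, 5.1.3): +29%; total 27% + 29% = 56%. → 56%.
Line B: goods vehicle → 5.1; battery-electric → 5.1.4; g.v.w. 1.8 t → 5.1.4.2. Scheduled 8%. Yelstadt agreement on 5.1.2.2: 5.1.4.2 not covered. → 8%.
Line C: goods vehicle → 5.1; petrol-engined → 5.1.3; g.v.w. 3.2 t → 5.1.3.2. Scheduled 38%. quota on 5.1.3 open → in-quota 27%. → 27%.
Line D: goods vehicle → 5.1; hybrid → 5.1.1; g.v.w. 24 t → 5.1.1.1. Scheduled 26%. Harrowgate agreement on 5.1.2: 5.1.1.1 not covered. → 26%.
Sum: 56% + 8% + 27% + 26% = 117%.

117%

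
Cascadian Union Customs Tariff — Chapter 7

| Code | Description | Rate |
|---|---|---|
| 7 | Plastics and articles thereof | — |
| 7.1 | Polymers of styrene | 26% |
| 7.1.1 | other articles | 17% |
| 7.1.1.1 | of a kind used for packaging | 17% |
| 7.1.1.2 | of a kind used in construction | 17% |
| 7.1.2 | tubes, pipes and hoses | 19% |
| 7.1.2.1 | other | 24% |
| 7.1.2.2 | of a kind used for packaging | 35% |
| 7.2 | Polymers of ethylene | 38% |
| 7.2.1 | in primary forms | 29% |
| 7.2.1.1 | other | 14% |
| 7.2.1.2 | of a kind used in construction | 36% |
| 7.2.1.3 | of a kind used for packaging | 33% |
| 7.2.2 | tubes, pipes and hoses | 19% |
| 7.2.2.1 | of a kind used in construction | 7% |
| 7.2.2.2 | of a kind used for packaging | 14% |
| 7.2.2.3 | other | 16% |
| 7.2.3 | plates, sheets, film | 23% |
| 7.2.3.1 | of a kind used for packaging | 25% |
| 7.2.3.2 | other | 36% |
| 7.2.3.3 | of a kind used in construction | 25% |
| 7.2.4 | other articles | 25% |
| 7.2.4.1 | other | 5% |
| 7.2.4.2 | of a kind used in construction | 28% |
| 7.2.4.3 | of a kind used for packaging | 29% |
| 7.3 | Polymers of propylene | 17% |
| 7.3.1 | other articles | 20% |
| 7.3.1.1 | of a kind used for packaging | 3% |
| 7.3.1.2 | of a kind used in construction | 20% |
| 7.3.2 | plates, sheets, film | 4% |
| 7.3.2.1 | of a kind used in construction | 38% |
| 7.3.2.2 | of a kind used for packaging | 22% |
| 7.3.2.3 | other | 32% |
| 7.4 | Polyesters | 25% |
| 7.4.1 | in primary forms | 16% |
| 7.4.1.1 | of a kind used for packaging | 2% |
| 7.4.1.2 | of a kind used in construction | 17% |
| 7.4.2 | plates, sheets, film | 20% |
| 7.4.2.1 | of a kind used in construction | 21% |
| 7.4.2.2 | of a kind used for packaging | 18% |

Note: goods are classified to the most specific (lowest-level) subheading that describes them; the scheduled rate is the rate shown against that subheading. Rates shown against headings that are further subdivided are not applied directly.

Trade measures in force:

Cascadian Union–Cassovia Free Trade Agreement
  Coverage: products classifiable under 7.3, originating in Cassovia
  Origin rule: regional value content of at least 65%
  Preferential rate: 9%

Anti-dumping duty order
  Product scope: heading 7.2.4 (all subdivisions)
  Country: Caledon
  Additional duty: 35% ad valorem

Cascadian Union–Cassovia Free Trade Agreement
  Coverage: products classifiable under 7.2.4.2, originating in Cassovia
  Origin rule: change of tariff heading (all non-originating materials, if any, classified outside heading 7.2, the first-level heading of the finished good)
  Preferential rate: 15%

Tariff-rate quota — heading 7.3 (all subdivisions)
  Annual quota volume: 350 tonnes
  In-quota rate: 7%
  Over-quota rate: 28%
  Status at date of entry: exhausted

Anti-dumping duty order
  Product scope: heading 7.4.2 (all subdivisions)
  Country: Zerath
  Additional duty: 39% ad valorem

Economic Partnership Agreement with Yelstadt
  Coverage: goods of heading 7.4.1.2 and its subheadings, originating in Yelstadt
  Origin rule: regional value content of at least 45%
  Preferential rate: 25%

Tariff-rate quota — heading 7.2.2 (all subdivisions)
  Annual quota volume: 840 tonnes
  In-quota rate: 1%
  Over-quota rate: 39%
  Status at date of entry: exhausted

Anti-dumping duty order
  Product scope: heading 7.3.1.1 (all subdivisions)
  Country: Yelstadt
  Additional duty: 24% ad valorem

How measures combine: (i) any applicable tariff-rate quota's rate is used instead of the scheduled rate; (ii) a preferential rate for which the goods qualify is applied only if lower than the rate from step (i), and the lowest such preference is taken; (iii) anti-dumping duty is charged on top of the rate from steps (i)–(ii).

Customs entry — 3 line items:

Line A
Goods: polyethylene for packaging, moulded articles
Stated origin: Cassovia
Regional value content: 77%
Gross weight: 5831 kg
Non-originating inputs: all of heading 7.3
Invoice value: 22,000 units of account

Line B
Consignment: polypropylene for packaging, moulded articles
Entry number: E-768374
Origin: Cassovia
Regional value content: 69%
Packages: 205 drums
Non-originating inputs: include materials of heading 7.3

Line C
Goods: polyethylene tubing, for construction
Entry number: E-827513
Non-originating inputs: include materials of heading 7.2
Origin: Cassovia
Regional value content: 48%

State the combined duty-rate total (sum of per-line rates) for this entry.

77%

Line A: polyethylene → 7.2; moulded articles → 7.2.4; for packaging → 7.2.4.3. Scheduled 29%. Cassovia agreement on 7.3: 7.2.4.3 not covered; Cassovia agreement on 7.2.4.2: 7.2.4.3 not covered. → 29%.
Line B: polypropylene → 7.3; moulded articles → 7.3.1; for packaging → 7.3.1.1. Scheduled 3%. quota on 7.3 exhausted → over-quota 28%; Cassovia agreement on 7.3: RVC ≥ 65% → 9% available; Cassovia agreement on 7.2.4.2: 7.3.1.1 not covered; preferential 9%. → 9%.
Line C: polyethylene → 7.2; tubing → 7.2.2; for construction → 7.2.2.1. Scheduled 7%. quota on 7.2.2 exhausted → over-quota 39%; Cassovia agreement on 7.3: 7.2.2.1 not covered; Cassovia agreement on 7.2.4.2: 7.2.2.1 not covered. → 39%.
Sum: 29% + 9% + 39% = 77%.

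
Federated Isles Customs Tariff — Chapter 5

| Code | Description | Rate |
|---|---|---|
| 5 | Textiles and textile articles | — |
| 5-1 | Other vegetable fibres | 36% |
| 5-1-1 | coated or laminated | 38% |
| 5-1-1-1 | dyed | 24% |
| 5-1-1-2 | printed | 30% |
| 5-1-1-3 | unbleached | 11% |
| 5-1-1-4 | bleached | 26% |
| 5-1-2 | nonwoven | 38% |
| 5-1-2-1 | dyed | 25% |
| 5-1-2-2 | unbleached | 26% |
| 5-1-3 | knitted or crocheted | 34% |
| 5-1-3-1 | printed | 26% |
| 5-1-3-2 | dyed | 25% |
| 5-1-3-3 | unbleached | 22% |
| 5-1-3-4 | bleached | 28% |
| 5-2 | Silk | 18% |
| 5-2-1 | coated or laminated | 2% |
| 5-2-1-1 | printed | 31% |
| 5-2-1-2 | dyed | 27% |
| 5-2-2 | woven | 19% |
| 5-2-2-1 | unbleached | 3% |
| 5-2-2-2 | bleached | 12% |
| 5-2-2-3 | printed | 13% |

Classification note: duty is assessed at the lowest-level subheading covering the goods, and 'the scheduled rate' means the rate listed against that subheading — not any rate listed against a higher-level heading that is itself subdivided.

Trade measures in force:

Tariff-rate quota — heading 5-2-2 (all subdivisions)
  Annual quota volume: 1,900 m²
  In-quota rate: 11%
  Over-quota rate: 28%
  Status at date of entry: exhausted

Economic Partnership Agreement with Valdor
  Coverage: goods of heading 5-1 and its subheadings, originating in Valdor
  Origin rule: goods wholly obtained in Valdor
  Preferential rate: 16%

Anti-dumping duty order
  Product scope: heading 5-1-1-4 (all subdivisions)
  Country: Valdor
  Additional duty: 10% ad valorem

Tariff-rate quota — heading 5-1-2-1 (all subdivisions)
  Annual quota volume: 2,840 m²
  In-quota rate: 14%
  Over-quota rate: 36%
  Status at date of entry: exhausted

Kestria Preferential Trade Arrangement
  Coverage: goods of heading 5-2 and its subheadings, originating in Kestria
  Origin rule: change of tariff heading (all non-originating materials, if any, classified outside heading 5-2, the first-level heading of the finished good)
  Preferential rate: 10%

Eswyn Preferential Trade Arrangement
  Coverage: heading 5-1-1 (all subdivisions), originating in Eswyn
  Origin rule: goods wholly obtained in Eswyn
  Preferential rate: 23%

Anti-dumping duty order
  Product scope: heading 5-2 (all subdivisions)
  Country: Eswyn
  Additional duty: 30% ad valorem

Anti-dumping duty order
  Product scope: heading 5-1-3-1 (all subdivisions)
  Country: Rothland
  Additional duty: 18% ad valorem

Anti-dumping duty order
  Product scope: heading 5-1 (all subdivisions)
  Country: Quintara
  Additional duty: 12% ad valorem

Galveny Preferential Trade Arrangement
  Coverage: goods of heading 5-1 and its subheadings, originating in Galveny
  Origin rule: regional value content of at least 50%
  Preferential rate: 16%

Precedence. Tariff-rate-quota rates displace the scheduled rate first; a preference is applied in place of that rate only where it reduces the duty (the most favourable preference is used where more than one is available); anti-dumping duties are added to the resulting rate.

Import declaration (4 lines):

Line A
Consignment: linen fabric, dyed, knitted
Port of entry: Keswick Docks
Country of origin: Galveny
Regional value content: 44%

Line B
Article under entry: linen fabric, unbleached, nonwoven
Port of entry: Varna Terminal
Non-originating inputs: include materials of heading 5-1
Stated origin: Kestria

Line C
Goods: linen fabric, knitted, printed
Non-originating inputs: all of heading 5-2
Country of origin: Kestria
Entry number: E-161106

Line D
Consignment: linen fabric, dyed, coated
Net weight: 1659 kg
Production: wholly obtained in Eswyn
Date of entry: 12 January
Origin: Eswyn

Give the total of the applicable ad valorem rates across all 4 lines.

100%

Line A: linen → 5-1; knitted → 5-1-3; dyed → 5-1-3-2. Scheduled 25%. Galveny agreement on 5-1: RVC < 50%. → 25%.
Line B: linen → 5-1; nonwoven → 5-1-2; unbleached → 5-1-2-2. Scheduled 26%. Kestria agreement on 5-2: 5-1-2-2 not covered. → 26%.
Line C: linen → 5-1; knitted → 5-1-3; printed → 5-1-3-1. Scheduled 26%. Kestria agreement on 5-2: 5-1-3-1 not covered. → 26%.
Line D: linen → 5-1; coated → 5-1-1; dyed → 5-1-1-1. Scheduled 24%. Eswyn agreement on 5-1-1: wholly obtained → 23% available; preferential 23%. → 23%.
Sum: 25% + 26% + 26% + 23% = 100%.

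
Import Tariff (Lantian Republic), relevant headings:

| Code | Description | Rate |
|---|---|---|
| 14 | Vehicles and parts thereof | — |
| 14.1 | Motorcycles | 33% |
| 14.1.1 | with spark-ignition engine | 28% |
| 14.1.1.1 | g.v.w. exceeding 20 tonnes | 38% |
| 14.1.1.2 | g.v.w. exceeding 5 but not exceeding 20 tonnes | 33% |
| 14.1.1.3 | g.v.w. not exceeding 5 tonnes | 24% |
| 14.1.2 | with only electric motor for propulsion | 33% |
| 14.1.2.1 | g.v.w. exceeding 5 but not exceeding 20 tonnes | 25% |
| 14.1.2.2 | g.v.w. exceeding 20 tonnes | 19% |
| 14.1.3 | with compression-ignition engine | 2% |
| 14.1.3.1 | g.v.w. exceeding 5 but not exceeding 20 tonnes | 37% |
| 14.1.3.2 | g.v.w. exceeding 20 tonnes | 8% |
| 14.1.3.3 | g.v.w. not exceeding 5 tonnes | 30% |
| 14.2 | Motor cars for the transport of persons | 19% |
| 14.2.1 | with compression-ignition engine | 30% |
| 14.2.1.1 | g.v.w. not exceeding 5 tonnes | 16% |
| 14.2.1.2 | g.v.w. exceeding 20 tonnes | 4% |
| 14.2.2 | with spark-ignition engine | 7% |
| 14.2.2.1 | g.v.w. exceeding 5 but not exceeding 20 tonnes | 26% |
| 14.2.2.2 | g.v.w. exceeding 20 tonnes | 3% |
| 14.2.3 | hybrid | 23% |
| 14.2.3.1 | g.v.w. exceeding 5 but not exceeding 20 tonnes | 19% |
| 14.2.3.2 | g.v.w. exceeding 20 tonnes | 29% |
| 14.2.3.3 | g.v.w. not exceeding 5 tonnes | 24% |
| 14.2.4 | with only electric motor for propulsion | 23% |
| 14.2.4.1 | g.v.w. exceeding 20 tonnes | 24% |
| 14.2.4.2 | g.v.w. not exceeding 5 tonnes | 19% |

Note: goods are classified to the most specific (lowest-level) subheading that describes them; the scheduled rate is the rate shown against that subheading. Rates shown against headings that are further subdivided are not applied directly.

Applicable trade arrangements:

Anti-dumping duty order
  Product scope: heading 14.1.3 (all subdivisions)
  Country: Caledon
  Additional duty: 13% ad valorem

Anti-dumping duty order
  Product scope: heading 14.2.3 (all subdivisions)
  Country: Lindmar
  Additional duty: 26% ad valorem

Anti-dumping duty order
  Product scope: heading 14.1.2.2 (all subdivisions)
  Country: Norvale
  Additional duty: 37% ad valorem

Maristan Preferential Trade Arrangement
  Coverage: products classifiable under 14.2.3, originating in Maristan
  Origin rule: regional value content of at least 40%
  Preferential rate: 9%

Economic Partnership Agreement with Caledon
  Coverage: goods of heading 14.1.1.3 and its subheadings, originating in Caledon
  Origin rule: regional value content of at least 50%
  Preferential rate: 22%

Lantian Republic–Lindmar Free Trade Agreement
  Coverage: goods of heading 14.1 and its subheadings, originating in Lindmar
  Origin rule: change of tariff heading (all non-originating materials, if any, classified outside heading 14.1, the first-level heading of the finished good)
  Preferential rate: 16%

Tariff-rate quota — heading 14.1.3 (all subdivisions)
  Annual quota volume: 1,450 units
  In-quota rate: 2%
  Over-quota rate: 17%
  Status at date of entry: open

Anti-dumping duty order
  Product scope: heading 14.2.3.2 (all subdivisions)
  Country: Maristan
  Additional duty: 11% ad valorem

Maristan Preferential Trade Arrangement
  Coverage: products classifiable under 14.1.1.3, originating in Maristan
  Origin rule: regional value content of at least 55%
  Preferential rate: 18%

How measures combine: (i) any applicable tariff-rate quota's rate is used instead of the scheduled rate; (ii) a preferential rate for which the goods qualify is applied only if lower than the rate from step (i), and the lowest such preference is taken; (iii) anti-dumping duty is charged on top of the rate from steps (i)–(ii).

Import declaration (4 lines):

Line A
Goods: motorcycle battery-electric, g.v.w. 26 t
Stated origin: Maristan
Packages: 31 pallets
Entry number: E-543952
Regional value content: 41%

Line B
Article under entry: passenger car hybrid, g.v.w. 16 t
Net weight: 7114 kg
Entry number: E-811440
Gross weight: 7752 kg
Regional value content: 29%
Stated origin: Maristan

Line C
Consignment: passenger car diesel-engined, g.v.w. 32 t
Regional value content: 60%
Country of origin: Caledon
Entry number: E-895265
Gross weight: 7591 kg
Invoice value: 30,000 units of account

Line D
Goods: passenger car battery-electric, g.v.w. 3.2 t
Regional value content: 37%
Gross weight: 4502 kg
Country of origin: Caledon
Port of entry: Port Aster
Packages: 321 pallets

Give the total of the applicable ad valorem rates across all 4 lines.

61%

Line A: motorcycle → 14.1; battery-electric → 14.1.2; g.v.w. 26 t → 14.1.2.2. Scheduled 19%. Maristan agreement on 14.2.3: 14.1.2.2 not covered; Maristan agreement on 14.1.1.3: 14.1.2.2 not covered. → 19%.
Line B: passenger car → 14.2; hybrid → 14.2.3; g.v.w. 16 t → 14.2.3.1. Scheduled 19%. Maristan agreement on 14.2.3: RVC < 40%; Maristan agreement on 14.1.1.3: 14.2.3.1 not covered. → 19%.
Line C: passenger car → 14.2; diesel-engined → 14.2.1; g.v.w. 32 t → 14.2.1.2. Scheduled 4%. Caledon agreement on 14.1.1.3: 14.2.1.2 not covered. → 4%.
Line D: passenger car → 14.2; battery-electric → 14.2.4; g.v.w. 3.2 t → 14.2.4.2. Scheduled 19%. Caledon agreement on 14.1.1.3: 14.2.4.2 not covered. → 19%.
Sum: 19% + 19% + 4% + 19% = 61%.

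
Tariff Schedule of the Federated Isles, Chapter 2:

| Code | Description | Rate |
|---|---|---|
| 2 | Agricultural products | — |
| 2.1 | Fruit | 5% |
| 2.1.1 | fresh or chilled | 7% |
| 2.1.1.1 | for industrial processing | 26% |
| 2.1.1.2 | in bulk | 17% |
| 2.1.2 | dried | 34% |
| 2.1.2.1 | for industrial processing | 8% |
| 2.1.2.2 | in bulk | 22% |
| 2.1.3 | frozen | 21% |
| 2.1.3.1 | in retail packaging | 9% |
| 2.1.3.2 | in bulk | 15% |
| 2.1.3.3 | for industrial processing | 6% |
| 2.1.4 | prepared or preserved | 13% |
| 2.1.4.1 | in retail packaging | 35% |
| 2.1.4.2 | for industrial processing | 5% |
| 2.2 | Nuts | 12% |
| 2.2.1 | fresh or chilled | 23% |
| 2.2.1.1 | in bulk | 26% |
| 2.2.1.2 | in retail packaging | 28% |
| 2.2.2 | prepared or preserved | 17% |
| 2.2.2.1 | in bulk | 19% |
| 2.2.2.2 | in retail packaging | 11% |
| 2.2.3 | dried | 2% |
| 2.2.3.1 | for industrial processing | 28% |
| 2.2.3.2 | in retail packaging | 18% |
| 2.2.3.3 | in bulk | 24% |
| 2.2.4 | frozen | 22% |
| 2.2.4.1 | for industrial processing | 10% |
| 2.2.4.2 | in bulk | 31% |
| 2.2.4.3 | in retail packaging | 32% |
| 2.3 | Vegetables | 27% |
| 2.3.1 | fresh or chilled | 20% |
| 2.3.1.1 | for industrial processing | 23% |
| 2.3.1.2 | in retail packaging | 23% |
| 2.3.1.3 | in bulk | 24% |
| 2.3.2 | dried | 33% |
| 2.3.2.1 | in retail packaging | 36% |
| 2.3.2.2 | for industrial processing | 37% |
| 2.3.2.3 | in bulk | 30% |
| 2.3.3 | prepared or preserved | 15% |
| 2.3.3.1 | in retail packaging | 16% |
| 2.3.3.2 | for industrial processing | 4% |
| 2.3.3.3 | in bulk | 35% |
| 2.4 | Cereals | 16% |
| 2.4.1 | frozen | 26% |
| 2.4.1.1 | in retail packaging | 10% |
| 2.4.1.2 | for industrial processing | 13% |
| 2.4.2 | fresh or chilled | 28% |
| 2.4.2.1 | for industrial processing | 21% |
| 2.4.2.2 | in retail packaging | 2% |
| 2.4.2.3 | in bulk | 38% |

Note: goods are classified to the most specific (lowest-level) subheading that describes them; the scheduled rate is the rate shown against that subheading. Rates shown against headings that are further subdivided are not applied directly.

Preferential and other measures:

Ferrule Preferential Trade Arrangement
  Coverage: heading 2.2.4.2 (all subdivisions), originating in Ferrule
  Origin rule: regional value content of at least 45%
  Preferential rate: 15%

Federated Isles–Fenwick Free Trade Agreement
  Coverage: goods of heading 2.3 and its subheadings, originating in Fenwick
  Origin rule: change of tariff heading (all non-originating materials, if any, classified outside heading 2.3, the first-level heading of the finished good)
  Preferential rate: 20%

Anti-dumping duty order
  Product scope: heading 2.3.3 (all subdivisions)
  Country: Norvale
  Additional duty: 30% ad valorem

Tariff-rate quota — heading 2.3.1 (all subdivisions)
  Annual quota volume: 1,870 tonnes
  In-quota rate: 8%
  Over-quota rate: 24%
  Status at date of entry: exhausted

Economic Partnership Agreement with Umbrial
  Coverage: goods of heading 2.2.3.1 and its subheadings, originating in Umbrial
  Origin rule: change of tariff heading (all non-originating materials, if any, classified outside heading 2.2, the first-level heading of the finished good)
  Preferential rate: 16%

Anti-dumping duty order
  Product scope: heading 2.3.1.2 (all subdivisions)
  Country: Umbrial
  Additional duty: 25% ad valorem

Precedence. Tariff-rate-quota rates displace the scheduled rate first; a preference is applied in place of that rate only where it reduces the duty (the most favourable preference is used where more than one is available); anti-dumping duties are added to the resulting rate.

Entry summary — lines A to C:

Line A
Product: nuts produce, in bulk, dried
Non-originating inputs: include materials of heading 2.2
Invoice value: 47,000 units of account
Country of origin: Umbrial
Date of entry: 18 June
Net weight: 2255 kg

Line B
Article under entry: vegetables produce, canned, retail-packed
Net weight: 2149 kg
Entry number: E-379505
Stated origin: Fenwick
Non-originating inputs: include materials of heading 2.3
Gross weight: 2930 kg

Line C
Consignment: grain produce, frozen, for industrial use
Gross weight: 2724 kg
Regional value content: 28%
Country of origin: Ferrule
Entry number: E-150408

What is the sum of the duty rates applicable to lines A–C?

53%

Line A: nuts → 2.2; dried → 2.2.3; in bulk → 2.2.3.3. Scheduled 24%. Umbrial agreement on 2.2.3.1: 2.2.3.3 not covered. → 24%.
Line B: vegetables → 2.3; canned → 2.3.3; retail-packed → 2.3.3.1. Scheduled 16%. Fenwick agreement on 2.3: CTH not met. → 16%.
Line C: grain → 2.4; frozen → 2.4.1; for industrial use → 2.4.1.2. Scheduled 13%. Ferrule agreement on 2.2.4.2: 2.4.1.2 not covered. → 13%.
Sum: 24% + 16% + 13% = 53%.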